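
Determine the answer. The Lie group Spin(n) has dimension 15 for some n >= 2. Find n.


dim Spin(n) = dim so(n) = n(n-1)/2.
Solve n(n-1)/2 = 15, i.e. n^2 - n - 30 = 0.
Discriminant = 1 + 8*15 = 121
n = (1 + sqrt(121))/2 = (1 + 11)/2 = 6


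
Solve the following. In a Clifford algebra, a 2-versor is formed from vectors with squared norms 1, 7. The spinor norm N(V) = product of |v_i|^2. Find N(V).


Spinor norm N(V) = |v1|^2 * |v2|^2 * ... * |v2|^2
= 1 * 7
Running product: 1, 7
N(V) = 7


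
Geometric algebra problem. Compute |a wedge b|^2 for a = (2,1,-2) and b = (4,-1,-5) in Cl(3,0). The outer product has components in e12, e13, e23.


a wedge b = (a1*b2 - a2*b1)*e12 + (a1*b3 - a3*b1)*e13 + (a2*b3 - a3*b2)*e23
e12 coeff: 2*(-1) - 1*4 = -2 - 4 = -6
e13 coeff: 2*(-5) - (-2)*4 = -10 - (-8) = -2
e23 coeff: 1*(-5) - (-2)*(-1) = -5 - 2 = -7
|a wedge b|^2 = (-6)^2 + (-2)^2 + (-7)^2
= 36 + 4 + 49
= 89


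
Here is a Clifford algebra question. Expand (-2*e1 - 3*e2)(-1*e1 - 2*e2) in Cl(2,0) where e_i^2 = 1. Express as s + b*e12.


Expand: (-2*e1 - 3*e2)(-1*e1 - 2*e2)
= (-2)*(-1)*e1e1 + (-2)*(-2)*e1e2 + (-3)*(-1)*e2e1 + (-3)*(-2)*e2e2
Using e1^2 = e2^2 = 1, e2e1 = -e1e2:
Scalar part s = (-2)*(-1) + (-3)*(-2) = 2 + 6 = 8
Bivector part b = (-2)*(-2) - (-3)*(-1) = 4 - 3 = 1
uv = 8 + 1*e12


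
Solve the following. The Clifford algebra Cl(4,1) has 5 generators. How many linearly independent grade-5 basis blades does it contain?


Number of grade-k basis blades in Cl(p,q) with n = p + q is C(n, k).
n = 4 + 1 = 5
C(5, 5) = 5! / (5! * 0!)
= 120 / (120 * 1)
= 1


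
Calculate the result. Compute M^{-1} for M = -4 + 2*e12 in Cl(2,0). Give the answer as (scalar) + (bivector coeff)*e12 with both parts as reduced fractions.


M = -4 + 2*e12, where e12^2 = -1.
Since M commutes with its reverse ~M = a - b*e12, M * ~M = a^2 - b^2*e12^2 = a^2 + b^2.
So M^{-1} = ~M / (a^2 + b^2) = (a - b*e12)/(a^2 + b^2).
a^2 + b^2 = 16 + 4 = 20
Scalar part = -4/20 = -1/5
Bivector coeff = -2/20 = -1/10
M^{-1} = -1/5 - 1/10*e12


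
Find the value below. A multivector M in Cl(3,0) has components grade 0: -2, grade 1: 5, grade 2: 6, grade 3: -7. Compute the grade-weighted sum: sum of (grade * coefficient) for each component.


Grade-weighted sum = sum of grade_k * coefficient_k
0*(-2) = 0
1*5 = 5
2*6 = 12
3*(-7) = -21
Total = 0 + 5 + 12 + (-21) = -4


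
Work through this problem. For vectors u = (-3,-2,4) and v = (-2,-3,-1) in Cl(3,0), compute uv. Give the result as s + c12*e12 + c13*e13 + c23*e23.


In Cl(3,0): e_i^2 = 1, e_ie_j = -e_je_i for i != j.
Scalar part = u . v = (-3)*(-2) + (-2)*(-3) + 4*(-1)
= 6 + 6 + (-4) = 8
e12 coeff = (-3)*(-3) - (-2)*(-2) = 9 - 4 = 5
e13 coeff = (-3)*(-1) - 4*(-2) = 3 - (-8) = 11
e23 coeff = (-2)*(-1) - 4*(-3) = 2 - (-12) = 14
uv = 8 + 5*e12 + 11*e13 + 14*e23


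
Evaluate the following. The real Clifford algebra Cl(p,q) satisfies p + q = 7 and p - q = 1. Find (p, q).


We need p + q = 7 and p - q = 1.
Adding: 2p = 7 + 1 = 8, so p = 4.
Then q = 7 - 4 = 3.
(p, q) = (4, 3)


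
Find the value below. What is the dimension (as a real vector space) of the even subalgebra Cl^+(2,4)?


Even subalgebra dimension = 2^(n-1)
n = 2 + 4 = 6
2^(6 - 1) = 2^5 = 32
Verification: sum of C(6,k) for even k = 1 + 15 + 15 + 1 = 32
Result = 32


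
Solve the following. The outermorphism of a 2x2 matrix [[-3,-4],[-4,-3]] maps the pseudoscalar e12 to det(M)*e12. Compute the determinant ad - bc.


The outermorphism of a linear map f sends e1^e2 to f(e1)^f(e2).
f(e1) = -3*e1 - 4*e2
f(e2) = -4*e1 - 3*e2
f(e1) ^ f(e2) = (-3*e1 - 4*e2) ^ (-4*e1 - 3*e2)
= (-3)*(-3)*e12 + (-4)*(-4)*e21
= (9 - 16)*e12
= -7*e12
Coefficient = -7


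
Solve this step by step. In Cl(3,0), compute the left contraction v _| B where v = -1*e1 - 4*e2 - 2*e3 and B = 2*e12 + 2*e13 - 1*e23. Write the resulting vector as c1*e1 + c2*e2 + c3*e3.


Left contraction v _| B = <vB>_1 (grade-1 part of the geometric product vB).
Using e1_|e12 = e2, e2_|e12 = -e1, e1_|e13 = e3, e3_|e13 = -e1, e2_|e23 = e3, e3_|e23 = -e2:
e1 coeff: -v2*b12 - v3*b13 = -(-4)*(2) - (-2)*(2) = 12
e2 coeff: v1*b12 - v3*b23 = (-1)*(2) - (-2)*(-1) = -4
e3 coeff: v1*b13 + v2*b23 = (-1)*(2) + (-4)*(-1) = 2
v _| B = 12*e1 - 4*e2 + 2*e3


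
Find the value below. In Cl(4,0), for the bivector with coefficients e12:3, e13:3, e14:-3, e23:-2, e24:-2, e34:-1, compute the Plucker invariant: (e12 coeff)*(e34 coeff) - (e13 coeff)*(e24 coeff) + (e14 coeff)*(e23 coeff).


Plucker relation: af - be + cd
a*f = 3*(-1) = -3
b*e = 3*(-2) = -6
c*d = (-3)*(-2) = 6
af - be + cd = -3 - (-6) + 6
= 9


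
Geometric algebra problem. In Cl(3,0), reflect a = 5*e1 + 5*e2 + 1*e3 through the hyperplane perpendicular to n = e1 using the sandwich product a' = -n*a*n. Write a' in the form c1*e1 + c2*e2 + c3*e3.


Reflection formula: a' = -n*a*n, with n = e1 (unit vector, n^2 = 1).
For reflection through hyperplane perp to e1:
The component along e1 flips sign, others stay.
a = (5, 5, 1)
a' = (-5, 5, 1)
a' = -5*e1 + 5*e2 + 1*e3


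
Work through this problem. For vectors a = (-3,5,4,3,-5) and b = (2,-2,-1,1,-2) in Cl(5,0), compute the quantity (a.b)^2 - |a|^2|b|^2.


a . b = (-3)*2 + 5*(-2) + 4*(-1) + 3*1 + (-5)*(-2)
= -6 + (-10) + (-4) + 3 + 10 = -7
|a|^2 = (-3)^2 + 5^2 + 4^2 + 3^2 + (-5)^2 = 84
|b|^2 = 2^2 + (-2)^2 + (-1)^2 + 1^2 + (-2)^2 = 14
(a.b)^2 = (-7)^2 = 49
|a|^2 * |b|^2 = 84 * 14 = 1176
Result = 49 - 1176 = -1127


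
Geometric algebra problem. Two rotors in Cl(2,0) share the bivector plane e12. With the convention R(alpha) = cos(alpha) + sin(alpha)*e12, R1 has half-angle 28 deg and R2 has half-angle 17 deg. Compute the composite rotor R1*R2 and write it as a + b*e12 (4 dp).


Same-plane rotors commute and their half-angles add:
R1*R2 = cos(a1 + a2) + sin(a1 + a2)*e12.
a1 + a2 = 28 + 17 = 45 deg
cos(45 deg) = 0.7071
sin(45 deg) = 0.7071
R1*R2 = 0.7071 + 0.7071*e12


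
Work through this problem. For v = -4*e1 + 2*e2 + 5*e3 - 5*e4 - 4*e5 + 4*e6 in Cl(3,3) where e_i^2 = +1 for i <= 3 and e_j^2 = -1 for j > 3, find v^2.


v^2 = sum of c_i^2 * e_i^2
Positive signature terms (e_i^2 = +1): (-4)^2 + 2^2 + 5^2 = 45
Negative signature terms (e_j^2 = -1): (-5)^2 + (-4)^2 + 4^2 = 57
v^2 = 45 - 57 = -12


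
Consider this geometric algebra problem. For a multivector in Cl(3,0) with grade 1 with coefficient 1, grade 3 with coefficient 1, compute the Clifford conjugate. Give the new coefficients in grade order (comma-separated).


Clifford conjugate sign for grade k: (-1)^(k(k+1)/2)
Grade 1: (-1)^(1*2/2) = (-1)^1 = -1, coeff 1 -> -1
Grade 3: (-1)^(3*4/2) = (-1)^6 = 1, coeff 1 -> 1
Conjugated coefficients: -1, 1


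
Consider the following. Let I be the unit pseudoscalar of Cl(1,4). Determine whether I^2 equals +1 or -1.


The pseudoscalar I = e1...e_n (product of all n generators) of Cl(p,q) satisfies I^2 = (-1)^(q + n(n-1)/2).
p = 1, q = 4, n = p + q = 5
n(n-1)/2 = 5 * 4 / 2 = 10
Exponent = q + n(n-1)/2 = 4 + 10 = 14
I^2 = (-1)^14 = +1


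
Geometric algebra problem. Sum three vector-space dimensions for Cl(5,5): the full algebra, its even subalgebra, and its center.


n = 5 + 5 = 10
Total dim = 2^10 = 1024
Even subalgebra dim = 2^9 = 512
n is even, so center dim = 1
Sum = 1024 + 512 + 1 = 1537


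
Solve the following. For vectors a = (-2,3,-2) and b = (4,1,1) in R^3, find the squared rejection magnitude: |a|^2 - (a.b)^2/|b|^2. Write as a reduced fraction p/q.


|a|^2 = (-2)^2 + 3^2 + (-2)^2 = 17
|b|^2 = 4^2 + 1^2 + 1^2 = 18
a . b = (-2)*4 + 3*1 + (-2)*1 = -7
(a.b)^2 = (-7)^2 = 49
|rej|^2 = 17 - 49/18
= (306 - 49)/18
= 257/18
In lowest terms: 257/18


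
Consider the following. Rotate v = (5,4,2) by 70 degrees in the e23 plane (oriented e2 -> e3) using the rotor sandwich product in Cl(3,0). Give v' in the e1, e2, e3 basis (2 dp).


Rotor R = cos(35deg) - sin(35deg)*e23
Rotation angle theta = 2 * 35 = 70 degrees in the e23 plane (e2 -> e3).
The component perpendicular to the plane (e1) is invariant: v'_1 = v1 = 5.00
cos(70deg) = 0.3420, sin(70deg) = 0.9397
v'_2 = v2*cos(theta) - v3*sin(theta) = 4*0.3420 - 2*0.9397 = -0.51
v'_3 = v2*sin(theta) + v3*cos(theta) = 4*0.9397 + 2*0.3420 = 4.44
v' = 5.00*e1 - 0.51*e2 + 4.44*e3


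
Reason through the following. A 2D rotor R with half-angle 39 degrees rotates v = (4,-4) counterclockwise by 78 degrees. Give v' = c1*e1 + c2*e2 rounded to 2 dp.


Rotor R = cos(39deg) - sin(39deg)*e12
Rotation angle theta = 2 * 39 = 78 degrees
v' = R*v*~R rotates v by theta.
cos(78deg) = 0.2079, sin(78deg) = 0.9781
v'_1 = 4*cos(78deg) - (-4)*sin(78deg)
= 4*0.2079 - (-4)*0.9781
= 4.74
v'_2 = 4*sin(78deg) + (-4)*cos(78deg)
= 4*0.9781 + (-4)*0.2079
= 3.08
v' = 4.74*e1 + 3.08*e2


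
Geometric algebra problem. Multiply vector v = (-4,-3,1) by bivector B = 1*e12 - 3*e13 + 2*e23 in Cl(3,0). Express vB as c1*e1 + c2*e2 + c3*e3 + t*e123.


vB has grade-1 (vector) and grade-3 (trivector) parts: vB = (v _| B) + (v ^ B).
Vector part <vB>_1:
  e1: -v2*b12 - v3*b13 = -(-3)*(1) - (1)*(-3) = 6
  e2: v1*b12 - v3*b23 = (-4)*(1) - (1)*(2) = -6
  e3: v1*b13 + v2*b23 = (-4)*(-3) + (-3)*(2) = 6
Trivector part <vB>_3:
  e123: v1*b23 - v2*b13 + v3*b12 = (-4)*(2) - (-3)*(-3) + (1)*(1) = -16
vB = 6*e1 - 6*e2 + 6*e3 - 16*e123


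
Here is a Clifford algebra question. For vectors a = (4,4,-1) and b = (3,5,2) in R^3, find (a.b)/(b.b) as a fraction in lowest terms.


Projection coefficient = (a . b) / (b . b)
a . b = 4*3 + 4*5 + (-1)*2
= 12 + 20 + (-2) = 30
b . b = 3^2 + 5^2 + 2^2
= 9 + 25 + 4 = 38
Coefficient = 30/38
In lowest terms: 15/19


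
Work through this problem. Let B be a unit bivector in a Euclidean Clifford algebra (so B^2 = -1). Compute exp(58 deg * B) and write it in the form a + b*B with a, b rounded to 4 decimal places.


For a unit bivector B with B^2 = -1, the exponential series gives
e^(theta*B) = cos(theta) + sin(theta)*B (the GA analogue of Euler's formula).
theta = 58 degrees = 1.012291 rad
cos(58 deg) = 0.5299
sin(58 deg) = 0.8480
exp(theta*B) = 0.5299 + 0.8480*B


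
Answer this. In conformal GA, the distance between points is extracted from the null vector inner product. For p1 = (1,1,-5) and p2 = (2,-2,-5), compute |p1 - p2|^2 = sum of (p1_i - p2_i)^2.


p1 - p2 = (-1, 3, 0)
|p1 - p2|^2 = (-1)^2 + 3^2 + 0^2
= 1 + 9 + 0
= 10


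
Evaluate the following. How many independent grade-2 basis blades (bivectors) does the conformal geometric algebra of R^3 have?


The conformal model of R^3 uses Cl(4,1) with m = 3 + 2 = 5 generators.
Number of grade-2 blades = C(m, 2) = C(5, 2)
= 5*4/2 = 10


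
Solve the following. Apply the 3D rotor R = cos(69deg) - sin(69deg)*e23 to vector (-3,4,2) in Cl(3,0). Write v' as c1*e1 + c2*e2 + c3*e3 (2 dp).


Rotor R = cos(69deg) - sin(69deg)*e23
Rotation angle theta = 2 * 69 = 138 degrees in the e23 plane (e2 -> e3).
The component perpendicular to the plane (e1) is invariant: v'_1 = v1 = -3.00
cos(138deg) = -0.7431, sin(138deg) = 0.6691
v'_2 = v2*cos(theta) - v3*sin(theta) = 4*(-0.7431) - 2*0.6691 = -4.31
v'_3 = v2*sin(theta) + v3*cos(theta) = 4*0.6691 + 2*(-0.7431) = 1.19
v' = -3.00*e1 - 4.31*e2 + 1.19*e3


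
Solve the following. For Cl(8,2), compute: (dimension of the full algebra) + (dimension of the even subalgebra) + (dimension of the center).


n = 8 + 2 = 10
Total dim = 2^10 = 1024
Even subalgebra dim = 2^9 = 512
n is even, so center dim = 1
Sum = 1024 + 512 + 1 = 1537


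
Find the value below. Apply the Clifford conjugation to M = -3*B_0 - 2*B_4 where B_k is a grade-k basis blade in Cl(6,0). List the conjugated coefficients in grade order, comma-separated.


Clifford conjugate sign for grade k: (-1)^(k(k+1)/2)
Grade 0: (-1)^(0*1/2) = (-1)^0 = 1, coeff -3 -> -3
Grade 4: (-1)^(4*5/2) = (-1)^10 = 1, coeff -2 -> -2
Conjugated coefficients: -3, -2


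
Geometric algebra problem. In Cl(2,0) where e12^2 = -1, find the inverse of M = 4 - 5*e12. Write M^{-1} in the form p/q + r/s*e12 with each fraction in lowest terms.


M = 4 - 5*e12, where e12^2 = -1.
Since M commutes with its reverse ~M = a - b*e12, M * ~M = a^2 - b^2*e12^2 = a^2 + b^2.
So M^{-1} = ~M / (a^2 + b^2) = (a - b*e12)/(a^2 + b^2).
a^2 + b^2 = 16 + 25 = 41
Scalar part = 4/41 = 4/41
Bivector coeff = 5/41 = 5/41
M^{-1} = 4/41 + 5/41*e12


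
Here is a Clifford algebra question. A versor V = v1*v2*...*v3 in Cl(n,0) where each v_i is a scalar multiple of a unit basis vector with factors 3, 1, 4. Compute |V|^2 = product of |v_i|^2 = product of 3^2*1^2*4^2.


Each vector v_i has |v_i|^2 = s_i^2
Squared scales: 3^2 = 9, 1^2 = 1, 4^2 = 16
|V|^2 = 9 * 1 * 16
= 144


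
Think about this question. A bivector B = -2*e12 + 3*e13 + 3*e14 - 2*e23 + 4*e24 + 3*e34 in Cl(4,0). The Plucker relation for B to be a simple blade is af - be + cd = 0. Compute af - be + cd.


Plucker relation: af - be + cd
a*f = (-2)*3 = -6
b*e = 3*4 = 12
c*d = 3*(-2) = -6
af - be + cd = -6 - 12 + (-6)
= -24


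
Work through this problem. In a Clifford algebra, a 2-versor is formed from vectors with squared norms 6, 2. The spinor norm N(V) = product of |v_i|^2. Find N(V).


Spinor norm N(V) = |v1|^2 * |v2|^2 * ... * |v2|^2
= 6 * 2
Running product: 6, 12
N(V) = 12


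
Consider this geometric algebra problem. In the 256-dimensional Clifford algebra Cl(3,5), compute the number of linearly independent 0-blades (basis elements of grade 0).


Number of grade-k basis blades in Cl(p,q) with n = p + q is C(n, k).
n = 3 + 5 = 8
C(8, 0) = 8! / (0! * 8!)
= 40320 / (1 * 40320)
= 1


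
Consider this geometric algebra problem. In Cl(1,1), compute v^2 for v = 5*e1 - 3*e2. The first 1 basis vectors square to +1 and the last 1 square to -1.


v^2 = sum of c_i^2 * e_i^2
Positive signature terms (e_i^2 = +1): 5^2 = 25
Negative signature terms (e_j^2 = -1): (-3)^2 = 9
v^2 = 25 - 9 = 16


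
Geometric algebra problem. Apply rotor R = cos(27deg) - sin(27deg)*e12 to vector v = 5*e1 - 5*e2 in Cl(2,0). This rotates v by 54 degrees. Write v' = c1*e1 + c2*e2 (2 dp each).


Rotor R = cos(27deg) - sin(27deg)*e12
Rotation angle theta = 2 * 27 = 54 degrees
v' = R*v*~R rotates v by theta.
cos(54deg) = 0.5878, sin(54deg) = 0.8090
v'_1 = 5*cos(54deg) - (-5)*sin(54deg)
= 5*0.5878 - (-5)*0.8090
= 6.98
v'_2 = 5*sin(54deg) + (-5)*cos(54deg)
= 5*0.8090 + (-5)*0.5878
= 1.11
v' = 6.98*e1 + 1.11*e2


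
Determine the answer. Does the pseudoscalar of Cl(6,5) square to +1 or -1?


The pseudoscalar I = e1...e_n (product of all n generators) of Cl(p,q) satisfies I^2 = (-1)^(q + n(n-1)/2).
p = 6, q = 5, n = p + q = 11
n(n-1)/2 = 11 * 10 / 2 = 55
Exponent = q + n(n-1)/2 = 5 + 55 = 60
I^2 = (-1)^60 = +1


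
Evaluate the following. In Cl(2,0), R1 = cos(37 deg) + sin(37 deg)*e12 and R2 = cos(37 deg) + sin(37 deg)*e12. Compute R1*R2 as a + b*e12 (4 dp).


Same-plane rotors commute and their half-angles add:
R1*R2 = cos(a1 + a2) + sin(a1 + a2)*e12.
a1 + a2 = 37 + 37 = 74 deg
cos(74 deg) = 0.2756
sin(74 deg) = 0.9613
R1*R2 = 0.2756 + 0.9613*e12


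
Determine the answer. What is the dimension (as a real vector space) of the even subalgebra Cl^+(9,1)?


Even subalgebra dimension = 2^(n-1)
n = 9 + 1 = 10
2^(10 - 1) = 2^9 = 512
Verification: sum of C(10,k) for even k = 1 + 45 + 210 + 210 + 45 + 1 = 512
Result = 512


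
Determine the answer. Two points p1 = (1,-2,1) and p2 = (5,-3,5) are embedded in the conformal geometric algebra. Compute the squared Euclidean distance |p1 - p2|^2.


p1 - p2 = (-4, 1, -4)
|p1 - p2|^2 = (-4)^2 + 1^2 + (-4)^2
= 16 + 1 + 16
= 33


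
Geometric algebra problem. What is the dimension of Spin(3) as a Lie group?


Spin(n) double-covers SO(n); both have Lie algebra so(n) of dimension n(n-1)/2.
n = 3
n(n-1) = 3 * 2 = 6
dim Spin(3) = 6/2 = 3


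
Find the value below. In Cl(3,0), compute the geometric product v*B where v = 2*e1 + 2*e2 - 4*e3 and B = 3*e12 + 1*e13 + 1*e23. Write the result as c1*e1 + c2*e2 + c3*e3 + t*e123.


vB has grade-1 (vector) and grade-3 (trivector) parts: vB = (v _| B) + (v ^ B).
Vector part <vB>_1:
  e1: -v2*b12 - v3*b13 = -(2)*(3) - (-4)*(1) = -2
  e2: v1*b12 - v3*b23 = (2)*(3) - (-4)*(1) = 10
  e3: v1*b13 + v2*b23 = (2)*(1) + (2)*(1) = 4
Trivector part <vB>_3:
  e123: v1*b23 - v2*b13 + v3*b12 = (2)*(1) - (2)*(1) + (-4)*(3) = -12
vB = -2*e1 + 10*e2 + 4*e3 - 12*e123


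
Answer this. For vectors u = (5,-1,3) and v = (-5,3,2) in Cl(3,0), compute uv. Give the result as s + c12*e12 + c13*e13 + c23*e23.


In Cl(3,0): e_i^2 = 1, e_ie_j = -e_je_i for i != j.
Scalar part = u . v = 5*(-5) + (-1)*3 + 3*2
= -25 + (-3) + 6 = -22
e12 coeff = 5*3 - (-1)*(-5) = 15 - 5 = 10
e13 coeff = 5*2 - 3*(-5) = 10 - (-15) = 25
e23 coeff = (-1)*2 - 3*3 = -2 - 9 = -11
uv = -22 + 10*e12 + 25*e13 - 11*e23


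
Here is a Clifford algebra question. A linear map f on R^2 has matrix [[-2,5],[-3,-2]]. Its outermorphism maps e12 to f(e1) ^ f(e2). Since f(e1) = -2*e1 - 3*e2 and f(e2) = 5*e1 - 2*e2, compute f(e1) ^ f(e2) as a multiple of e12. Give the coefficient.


The outermorphism of a linear map f sends e1^e2 to f(e1)^f(e2).
f(e1) = -2*e1 - 3*e2
f(e2) = 5*e1 - 2*e2
f(e1) ^ f(e2) = (-2*e1 - 3*e2) ^ (5*e1 - 2*e2)
= (-2)*(-2)*e12 + (-3)*5*e21
= (4 - (-15))*e12
= 19*e12
Coefficient = 19


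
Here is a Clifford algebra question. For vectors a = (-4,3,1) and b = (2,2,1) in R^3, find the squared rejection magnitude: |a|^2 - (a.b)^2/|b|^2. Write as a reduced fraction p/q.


|a|^2 = (-4)^2 + 3^2 + 1^2 = 26
|b|^2 = 2^2 + 2^2 + 1^2 = 9
a . b = (-4)*2 + 3*2 + 1*1 = -1
(a.b)^2 = (-1)^2 = 1
|rej|^2 = 26 - 1/9
= (234 - 1)/9
= 233/9
In lowest terms: 233/9


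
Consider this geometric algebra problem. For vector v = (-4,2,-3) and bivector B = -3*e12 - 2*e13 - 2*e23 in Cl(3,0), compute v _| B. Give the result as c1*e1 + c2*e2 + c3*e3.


Left contraction v _| B = <vB>_1 (grade-1 part of the geometric product vB).
Using e1_|e12 = e2, e2_|e12 = -e1, e1_|e13 = e3, e3_|e13 = -e1, e2_|e23 = e3, e3_|e23 = -e2:
e1 coeff: -v2*b12 - v3*b13 = -(2)*(-3) - (-3)*(-2) = 0
e2 coeff: v1*b12 - v3*b23 = (-4)*(-3) - (-3)*(-2) = 6
e3 coeff: v1*b13 + v2*b23 = (-4)*(-2) + (2)*(-2) = 4
v _| B = 0*e1 + 6*e2 + 4*e3


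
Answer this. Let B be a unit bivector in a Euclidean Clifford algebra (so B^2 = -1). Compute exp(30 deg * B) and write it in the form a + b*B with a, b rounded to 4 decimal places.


For a unit bivector B with B^2 = -1, the exponential series gives
e^(theta*B) = cos(theta) + sin(theta)*B (the GA analogue of Euler's formula).
theta = 30 degrees = 0.523599 rad
cos(30 deg) = 0.8660
sin(30 deg) = 0.5000
exp(theta*B) = 0.8660 + 0.5000*B


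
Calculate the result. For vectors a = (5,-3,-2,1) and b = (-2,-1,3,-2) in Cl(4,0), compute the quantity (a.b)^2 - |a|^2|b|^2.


a . b = 5*(-2) + (-3)*(-1) + (-2)*3 + 1*(-2)
= -10 + 3 + (-6) + (-2) = -15
|a|^2 = 5^2 + (-3)^2 + (-2)^2 + 1^2 = 39
|b|^2 = (-2)^2 + (-1)^2 + 3^2 + (-2)^2 = 18
(a.b)^2 = (-15)^2 = 225
|a|^2 * |b|^2 = 39 * 18 = 702
Result = 225 - 702 = -477


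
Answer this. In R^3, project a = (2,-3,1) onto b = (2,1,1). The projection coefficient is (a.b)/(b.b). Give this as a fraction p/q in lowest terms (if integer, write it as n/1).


Projection coefficient = (a . b) / (b . b)
a . b = 2*2 + (-3)*1 + 1*1
= 4 + (-3) + 1 = 2
b . b = 2^2 + 1^2 + 1^2
= 4 + 1 + 1 = 6
Coefficient = 2/6
In lowest terms: 1/3


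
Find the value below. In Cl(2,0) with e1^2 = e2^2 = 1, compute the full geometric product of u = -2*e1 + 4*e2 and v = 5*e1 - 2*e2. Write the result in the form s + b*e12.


Expand: (-2*e1 + 4*e2)(5*e1 - 2*e2)
= (-2)*5*e1e1 + (-2)*(-2)*e1e2 + 4*5*e2e1 + 4*(-2)*e2e2
Using e1^2 = e2^2 = 1, e2e1 = -e1e2:
Scalar part s = (-2)*5 + 4*(-2) = -10 + (-8) = -18
Bivector part b = (-2)*(-2) - 4*5 = 4 - 20 = -16
uv = -18 - 16*e12


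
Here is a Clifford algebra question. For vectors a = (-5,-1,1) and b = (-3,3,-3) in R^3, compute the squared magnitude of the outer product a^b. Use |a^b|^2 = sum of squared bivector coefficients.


a wedge b = (a1*b2 - a2*b1)*e12 + (a1*b3 - a3*b1)*e13 + (a2*b3 - a3*b2)*e23
e12 coeff: (-5)*3 - (-1)*(-3) = -15 - 3 = -18
e13 coeff: (-5)*(-3) - 1*(-3) = 15 - (-3) = 18
e23 coeff: (-1)*(-3) - 1*3 = 3 - 3 = 0
|a wedge b|^2 = (-18)^2 + 18^2 + 0^2
= 324 + 324 + 0
= 648


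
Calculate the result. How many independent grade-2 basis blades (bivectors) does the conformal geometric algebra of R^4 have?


The conformal model of R^4 uses Cl(5,1) with m = 4 + 2 = 6 generators.
Number of grade-2 blades = C(m, 2) = C(6, 2)
= 6*5/2 = 15


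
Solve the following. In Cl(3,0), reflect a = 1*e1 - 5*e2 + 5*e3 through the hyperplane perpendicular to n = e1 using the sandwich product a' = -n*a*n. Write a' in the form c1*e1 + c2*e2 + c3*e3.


Reflection formula: a' = -n*a*n, with n = e1 (unit vector, n^2 = 1).
For reflection through hyperplane perp to e1:
The component along e1 flips sign, others stay.
a = (1, -5, 5)
a' = (-1, -5, 5)
a' = -1*e1 - 5*e2 + 5*e3


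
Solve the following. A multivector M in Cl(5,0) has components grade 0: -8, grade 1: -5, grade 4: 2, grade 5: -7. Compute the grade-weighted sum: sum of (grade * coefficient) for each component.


Grade-weighted sum = sum of grade_k * coefficient_k
0*(-8) = 0
1*(-5) = -5
4*2 = 8
5*(-7) = -35
Total = 0 + (-5) + 8 + (-35) = -32


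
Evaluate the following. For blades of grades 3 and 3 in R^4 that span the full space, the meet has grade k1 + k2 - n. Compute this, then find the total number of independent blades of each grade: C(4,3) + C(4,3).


Meet grade = grade(A) + grade(B) - n
= 3 + 3 - 4 = 2
C(4,3) = 4
C(4,3) = 4
dim_A + dim_B = 4 + 4 = 8


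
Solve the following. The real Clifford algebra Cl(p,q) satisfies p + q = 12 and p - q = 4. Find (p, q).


We need p + q = 12 and p - q = 4.
Adding: 2p = 12 + 4 = 16, so p = 8.
Then q = 12 - 8 = 4.
(p, q) = (8, 4)


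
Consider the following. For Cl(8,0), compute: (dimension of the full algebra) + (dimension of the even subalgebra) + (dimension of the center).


n = 8 + 0 = 8
Total dim = 2^8 = 256
Even subalgebra dim = 2^7 = 128
n is even, so center dim = 1
Sum = 256 + 128 + 1 = 385


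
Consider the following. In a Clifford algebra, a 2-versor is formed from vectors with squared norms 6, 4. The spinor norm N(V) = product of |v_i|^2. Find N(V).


Spinor norm N(V) = |v1|^2 * |v2|^2 * ... * |v2|^2
= 6 * 4
Running product: 6, 24
N(V) = 24


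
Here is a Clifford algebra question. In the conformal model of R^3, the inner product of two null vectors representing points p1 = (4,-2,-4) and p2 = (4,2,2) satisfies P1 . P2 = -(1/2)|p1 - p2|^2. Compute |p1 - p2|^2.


p1 - p2 = (0, -4, -6)
|p1 - p2|^2 = 0^2 + (-4)^2 + (-6)^2
= 0 + 16 + 36
= 52


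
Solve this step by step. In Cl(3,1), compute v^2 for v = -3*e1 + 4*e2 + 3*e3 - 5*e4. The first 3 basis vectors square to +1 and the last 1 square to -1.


v^2 = sum of c_i^2 * e_i^2
Positive signature terms (e_i^2 = +1): (-3)^2 + 4^2 + 3^2 = 34
Negative signature terms (e_j^2 = -1): (-5)^2 = 25
v^2 = 34 - 25 = 9


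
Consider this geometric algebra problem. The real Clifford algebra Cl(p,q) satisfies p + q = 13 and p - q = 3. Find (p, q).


We need p + q = 13 and p - q = 3.
Adding: 2p = 13 + 3 = 16, so p = 8.
Then q = 13 - 8 = 5.
(p, q) = (8, 5)


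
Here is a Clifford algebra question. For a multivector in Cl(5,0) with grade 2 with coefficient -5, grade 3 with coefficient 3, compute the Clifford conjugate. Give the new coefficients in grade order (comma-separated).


Clifford conjugate sign for grade k: (-1)^(k(k+1)/2)
Grade 2: (-1)^(2*3/2) = (-1)^3 = -1, coeff -5 -> 5
Grade 3: (-1)^(3*4/2) = (-1)^6 = 1, coeff 3 -> 3
Conjugated coefficients: 5, 3


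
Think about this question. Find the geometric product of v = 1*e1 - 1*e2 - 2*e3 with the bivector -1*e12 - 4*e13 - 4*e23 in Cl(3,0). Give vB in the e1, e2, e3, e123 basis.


vB has grade-1 (vector) and grade-3 (trivector) parts: vB = (v _| B) + (v ^ B).
Vector part <vB>_1:
  e1: -v2*b12 - v3*b13 = -(-1)*(-1) - (-2)*(-4) = -9
  e2: v1*b12 - v3*b23 = (1)*(-1) - (-2)*(-4) = -9
  e3: v1*b13 + v2*b23 = (1)*(-4) + (-1)*(-4) = 0
Trivector part <vB>_3:
  e123: v1*b23 - v2*b13 + v3*b12 = (1)*(-4) - (-1)*(-4) + (-2)*(-1) = -6
vB = -9*e1 - 9*e2 + 0*e3 - 6*e123


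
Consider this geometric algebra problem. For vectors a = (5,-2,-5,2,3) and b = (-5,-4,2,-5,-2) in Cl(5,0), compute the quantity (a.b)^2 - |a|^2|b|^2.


a . b = 5*(-5) + (-2)*(-4) + (-5)*2 + 2*(-5) + 3*(-2)
= -25 + 8 + (-10) + (-10) + (-6) = -43
|a|^2 = 5^2 + (-2)^2 + (-5)^2 + 2^2 + 3^2 = 67
|b|^2 = (-5)^2 + (-4)^2 + 2^2 + (-5)^2 + (-2)^2 = 74
(a.b)^2 = (-43)^2 = 1849
|a|^2 * |b|^2 = 67 * 74 = 4958
Result = 1849 - 4958 = -3109


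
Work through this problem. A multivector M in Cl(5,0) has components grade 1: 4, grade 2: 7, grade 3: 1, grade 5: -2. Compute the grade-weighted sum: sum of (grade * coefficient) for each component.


Grade-weighted sum = sum of grade_k * coefficient_k
1*4 = 4
2*7 = 14
3*1 = 3
5*(-2) = -10
Total = 4 + 14 + 3 + (-10) = 11


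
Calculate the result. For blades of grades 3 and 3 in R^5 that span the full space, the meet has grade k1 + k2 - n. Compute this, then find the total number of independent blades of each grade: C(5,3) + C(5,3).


Meet grade = grade(A) + grade(B) - n
= 3 + 3 - 5 = 1
C(5,3) = 10
C(5,3) = 10
dim_A + dim_B = 10 + 10 = 20


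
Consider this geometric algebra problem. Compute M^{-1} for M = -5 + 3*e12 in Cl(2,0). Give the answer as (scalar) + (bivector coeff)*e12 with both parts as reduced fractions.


M = -5 + 3*e12, where e12^2 = -1.
Since M commutes with its reverse ~M = a - b*e12, M * ~M = a^2 - b^2*e12^2 = a^2 + b^2.
So M^{-1} = ~M / (a^2 + b^2) = (a - b*e12)/(a^2 + b^2).
a^2 + b^2 = 25 + 9 = 34
Scalar part = -5/34 = -5/34
Bivector coeff = -3/34 = -3/34
M^{-1} = -5/34 - 3/34*e12


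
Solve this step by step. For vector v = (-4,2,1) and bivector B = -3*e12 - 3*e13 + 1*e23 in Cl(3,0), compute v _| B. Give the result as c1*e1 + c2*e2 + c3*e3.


Left contraction v _| B = <vB>_1 (grade-1 part of the geometric product vB).
Using e1_|e12 = e2, e2_|e12 = -e1, e1_|e13 = e3, e3_|e13 = -e1, e2_|e23 = e3, e3_|e23 = -e2:
e1 coeff: -v2*b12 - v3*b13 = -(2)*(-3) - (1)*(-3) = 9
e2 coeff: v1*b12 - v3*b23 = (-4)*(-3) - (1)*(1) = 11
e3 coeff: v1*b13 + v2*b23 = (-4)*(-3) + (2)*(1) = 14
v _| B = 9*e1 + 11*e2 + 14*e3


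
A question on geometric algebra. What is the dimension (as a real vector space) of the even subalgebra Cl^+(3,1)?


Even subalgebra dimension = 2^(n-1)
n = 3 + 1 = 4
2^(4 - 1) = 2^3 = 8
Verification: sum of C(4,k) for even k = 1 + 6 + 1 = 8
Result = 8


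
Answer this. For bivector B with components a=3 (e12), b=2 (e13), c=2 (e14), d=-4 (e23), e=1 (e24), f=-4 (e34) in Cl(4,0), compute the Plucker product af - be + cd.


Plucker relation: af - be + cd
a*f = 3*(-4) = -12
b*e = 2*1 = 2
c*d = 2*(-4) = -8
af - be + cd = -12 - 2 + (-8)
= -22


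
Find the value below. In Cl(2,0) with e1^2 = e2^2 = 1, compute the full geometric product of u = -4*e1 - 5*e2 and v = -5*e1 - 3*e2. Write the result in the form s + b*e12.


Expand: (-4*e1 - 5*e2)(-5*e1 - 3*e2)
= (-4)*(-5)*e1e1 + (-4)*(-3)*e1e2 + (-5)*(-5)*e2e1 + (-5)*(-3)*e2e2
Using e1^2 = e2^2 = 1, e2e1 = -e1e2:
Scalar part s = (-4)*(-5) + (-5)*(-3) = 20 + 15 = 35
Bivector part b = (-4)*(-3) - (-5)*(-5) = 12 - 25 = -13
uv = 35 - 13*e12


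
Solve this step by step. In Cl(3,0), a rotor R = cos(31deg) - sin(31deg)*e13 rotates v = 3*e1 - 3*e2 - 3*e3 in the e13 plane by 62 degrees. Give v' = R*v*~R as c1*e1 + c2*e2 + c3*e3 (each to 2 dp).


Rotor R = cos(31deg) - sin(31deg)*e13
Rotation angle theta = 2 * 31 = 62 degrees in the e13 plane (e1 -> e3).
The component perpendicular to the plane (e2) is invariant: v'_2 = v2 = -3.00
cos(62deg) = 0.4695, sin(62deg) = 0.8829
v'_1 = v1*cos(theta) - v3*sin(theta) = 3*0.4695 - (-3)*0.8829 = 4.06
v'_3 = v1*sin(theta) + v3*cos(theta) = 3*0.8829 + (-3)*0.4695 = 1.24
v' = 4.06*e1 - 3.00*e2 + 1.24*e3


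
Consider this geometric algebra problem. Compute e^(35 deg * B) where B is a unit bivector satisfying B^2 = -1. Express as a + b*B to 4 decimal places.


For a unit bivector B with B^2 = -1, the exponential series gives
e^(theta*B) = cos(theta) + sin(theta)*B (the GA analogue of Euler's formula).
theta = 35 degrees = 0.610865 rad
cos(35 deg) = 0.8192
sin(35 deg) = 0.5736
exp(theta*B) = 0.8192 + 0.5736*B


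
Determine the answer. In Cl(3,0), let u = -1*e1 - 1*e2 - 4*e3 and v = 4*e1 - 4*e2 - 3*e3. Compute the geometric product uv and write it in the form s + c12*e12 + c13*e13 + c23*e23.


In Cl(3,0): e_i^2 = 1, e_ie_j = -e_je_i for i != j.
Scalar part = u . v = (-1)*4 + (-1)*(-4) + (-4)*(-3)
= -4 + 4 + 12 = 12
e12 coeff = (-1)*(-4) - (-1)*4 = 4 - (-4) = 8
e13 coeff = (-1)*(-3) - (-4)*4 = 3 - (-16) = 19
e23 coeff = (-1)*(-3) - (-4)*(-4) = 3 - 16 = -13
uv = 12 + 8*e12 + 19*e13 - 13*e23


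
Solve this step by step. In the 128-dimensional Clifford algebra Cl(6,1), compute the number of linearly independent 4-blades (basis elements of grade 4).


Number of grade-k basis blades in Cl(p,q) with n = p + q is C(n, k).
n = 6 + 1 = 7
C(7, 4) = 7! / (4! * 3!)
= 5040 / (24 * 6)
= 35


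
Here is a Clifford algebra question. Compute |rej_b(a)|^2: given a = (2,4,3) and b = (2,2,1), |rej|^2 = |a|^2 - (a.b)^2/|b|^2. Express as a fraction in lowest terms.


|a|^2 = 2^2 + 4^2 + 3^2 = 29
|b|^2 = 2^2 + 2^2 + 1^2 = 9
a . b = 2*2 + 4*2 + 3*1 = 15
(a.b)^2 = 15^2 = 225
|rej|^2 = 29 - 225/9
= (261 - 225)/9
= 36/9
In lowest terms: 4/1


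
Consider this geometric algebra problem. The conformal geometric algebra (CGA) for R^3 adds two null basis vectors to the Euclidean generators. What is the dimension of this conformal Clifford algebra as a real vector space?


The conformal model of R^3 uses Cl(4,1): the 3 Euclidean generators plus two extra orthogonal generators e+ (e+^2 = +1) and e- (e-^2 = -1), from which the null vectors e0, einf are built.
Number of generators m = 3 + 2 = 5.
dim Cl(p,q) = 2^m = 2^5 = 32


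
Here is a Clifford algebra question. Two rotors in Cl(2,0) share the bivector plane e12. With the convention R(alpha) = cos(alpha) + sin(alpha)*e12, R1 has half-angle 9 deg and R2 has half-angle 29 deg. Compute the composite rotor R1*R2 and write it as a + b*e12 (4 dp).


Same-plane rotors commute and their half-angles add:
R1*R2 = cos(a1 + a2) + sin(a1 + a2)*e12.
a1 + a2 = 9 + 29 = 38 deg
cos(38 deg) = 0.7880
sin(38 deg) = 0.6157
R1*R2 = 0.7880 + 0.6157*e12


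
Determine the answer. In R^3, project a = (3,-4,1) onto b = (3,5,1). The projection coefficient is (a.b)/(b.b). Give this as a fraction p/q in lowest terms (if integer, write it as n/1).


Projection coefficient = (a . b) / (b . b)
a . b = 3*3 + (-4)*5 + 1*1
= 9 + (-20) + 1 = -10
b . b = 3^2 + 5^2 + 1^2
= 9 + 25 + 1 = 35
Coefficient = -10/35
In lowest terms: -2/7


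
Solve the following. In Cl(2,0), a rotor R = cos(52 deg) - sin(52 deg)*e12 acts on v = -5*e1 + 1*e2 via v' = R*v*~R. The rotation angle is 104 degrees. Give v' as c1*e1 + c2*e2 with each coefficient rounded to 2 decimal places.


Rotor R = cos(52deg) - sin(52deg)*e12
Rotation angle theta = 2 * 52 = 104 degrees
v' = R*v*~R rotates v by theta.
cos(104deg) = -0.2419, sin(104deg) = 0.9703
v'_1 = -5*cos(104deg) - 1*sin(104deg)
= -5*(-0.2419) - 1*0.9703
= 0.24
v'_2 = -5*sin(104deg) + 1*cos(104deg)
= -5*0.9703 + 1*(-0.2419)
= -5.09
v' = 0.24*e1 - 5.09*e2


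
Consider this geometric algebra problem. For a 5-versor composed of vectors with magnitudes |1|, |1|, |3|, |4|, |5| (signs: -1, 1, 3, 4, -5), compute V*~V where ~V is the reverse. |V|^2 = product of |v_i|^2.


Each vector v_i has |v_i|^2 = s_i^2
Squared scales: (-1)^2 = 1, 1^2 = 1, 3^2 = 9, 4^2 = 16, (-5)^2 = 25
|V|^2 = 1 * 1 * 9 * 16 * 25
= 3600


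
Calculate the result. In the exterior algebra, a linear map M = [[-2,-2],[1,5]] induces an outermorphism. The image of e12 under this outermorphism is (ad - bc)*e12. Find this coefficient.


The outermorphism of a linear map f sends e1^e2 to f(e1)^f(e2).
f(e1) = -2*e1 + 1*e2
f(e2) = -2*e1 + 5*e2
f(e1) ^ f(e2) = (-2*e1 + 1*e2) ^ (-2*e1 + 5*e2)
= (-2)*5*e12 + 1*(-2)*e21
= (-10 - (-2))*e12
= -8*e12
Coefficient = -8


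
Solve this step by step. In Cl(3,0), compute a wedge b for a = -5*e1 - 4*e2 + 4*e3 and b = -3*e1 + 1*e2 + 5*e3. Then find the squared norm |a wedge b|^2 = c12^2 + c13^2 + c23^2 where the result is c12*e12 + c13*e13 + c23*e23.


a wedge b = (a1*b2 - a2*b1)*e12 + (a1*b3 - a3*b1)*e13 + (a2*b3 - a3*b2)*e23
e12 coeff: (-5)*1 - (-4)*(-3) = -5 - 12 = -17
e13 coeff: (-5)*5 - 4*(-3) = -25 - (-12) = -13
e23 coeff: (-4)*5 - 4*1 = -20 - 4 = -24
|a wedge b|^2 = (-17)^2 + (-13)^2 + (-24)^2
= 289 + 169 + 576
= 1034


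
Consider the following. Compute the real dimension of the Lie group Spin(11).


Spin(n) double-covers SO(n); both have Lie algebra so(n) of dimension n(n-1)/2.
n = 11
n(n-1) = 11 * 10 = 110
dim Spin(11) = 110/2 = 55


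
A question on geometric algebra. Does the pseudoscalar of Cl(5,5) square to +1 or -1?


The pseudoscalar I = e1...e_n (product of all n generators) of Cl(p,q) satisfies I^2 = (-1)^(q + n(n-1)/2).
p = 5, q = 5, n = p + q = 10
n(n-1)/2 = 10 * 9 / 2 = 45
Exponent = q + n(n-1)/2 = 5 + 45 = 50
I^2 = (-1)^50 = +1


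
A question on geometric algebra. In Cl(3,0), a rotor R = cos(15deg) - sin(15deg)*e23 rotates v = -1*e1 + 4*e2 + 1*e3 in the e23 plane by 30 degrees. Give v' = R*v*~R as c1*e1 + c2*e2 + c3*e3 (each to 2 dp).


Rotor R = cos(15deg) - sin(15deg)*e23
Rotation angle theta = 2 * 15 = 30 degrees in the e23 plane (e2 -> e3).
The component perpendicular to the plane (e1) is invariant: v'_1 = v1 = -1.00
cos(30deg) = 0.8660, sin(30deg) = 0.5000
v'_2 = v2*cos(theta) - v3*sin(theta) = 4*0.8660 - 1*0.5000 = 2.96
v'_3 = v2*sin(theta) + v3*cos(theta) = 4*0.5000 + 1*0.8660 = 2.87
v' = -1.00*e1 + 2.96*e2 + 2.87*e3


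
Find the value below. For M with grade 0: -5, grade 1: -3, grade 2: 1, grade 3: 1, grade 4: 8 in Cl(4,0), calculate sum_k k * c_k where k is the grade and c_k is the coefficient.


Grade-weighted sum = sum of grade_k * coefficient_k
0*(-5) = 0
1*(-3) = -3
2*1 = 2
3*1 = 3
4*8 = 32
Total = 0 + (-3) + 2 + 3 + 32 = 34


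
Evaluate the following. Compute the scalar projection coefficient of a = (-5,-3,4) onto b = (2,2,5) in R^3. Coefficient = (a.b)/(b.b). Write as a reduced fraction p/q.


Projection coefficient = (a . b) / (b . b)
a . b = (-5)*2 + (-3)*2 + 4*5
= -10 + (-6) + 20 = 4
b . b = 2^2 + 2^2 + 5^2
= 4 + 4 + 25 = 33
Coefficient = 4/33
In lowest terms: 4/33


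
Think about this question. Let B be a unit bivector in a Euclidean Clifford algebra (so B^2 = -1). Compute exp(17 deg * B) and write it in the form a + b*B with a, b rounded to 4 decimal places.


For a unit bivector B with B^2 = -1, the exponential series gives
e^(theta*B) = cos(theta) + sin(theta)*B (the GA analogue of Euler's formula).
theta = 17 degrees = 0.296706 rad
cos(17 deg) = 0.9563
sin(17 deg) = 0.2924
exp(theta*B) = 0.9563 + 0.2924*B


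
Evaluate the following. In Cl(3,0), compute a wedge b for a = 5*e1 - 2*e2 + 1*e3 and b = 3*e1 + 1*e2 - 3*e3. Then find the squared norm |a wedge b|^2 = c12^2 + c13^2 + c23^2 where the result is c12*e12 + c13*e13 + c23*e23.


a wedge b = (a1*b2 - a2*b1)*e12 + (a1*b3 - a3*b1)*e13 + (a2*b3 - a3*b2)*e23
e12 coeff: 5*1 - (-2)*3 = 5 - (-6) = 11
e13 coeff: 5*(-3) - 1*3 = -15 - 3 = -18
e23 coeff: (-2)*(-3) - 1*1 = 6 - 1 = 5
|a wedge b|^2 = 11^2 + (-18)^2 + 5^2
= 121 + 324 + 25
= 470


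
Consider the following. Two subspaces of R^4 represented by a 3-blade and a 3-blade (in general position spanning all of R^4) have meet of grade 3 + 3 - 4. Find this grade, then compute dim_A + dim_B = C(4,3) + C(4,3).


Meet grade = grade(A) + grade(B) - n
= 3 + 3 - 4 = 2
C(4,3) = 4
C(4,3) = 4
dim_A + dim_B = 4 + 4 = 8


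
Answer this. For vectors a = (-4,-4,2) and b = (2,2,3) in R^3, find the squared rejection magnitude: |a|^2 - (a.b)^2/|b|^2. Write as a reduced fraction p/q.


|a|^2 = (-4)^2 + (-4)^2 + 2^2 = 36
|b|^2 = 2^2 + 2^2 + 3^2 = 17
a . b = (-4)*2 + (-4)*2 + 2*3 = -10
(a.b)^2 = (-10)^2 = 100
|rej|^2 = 36 - 100/17
= (612 - 100)/17
= 512/17
In lowest terms: 512/17


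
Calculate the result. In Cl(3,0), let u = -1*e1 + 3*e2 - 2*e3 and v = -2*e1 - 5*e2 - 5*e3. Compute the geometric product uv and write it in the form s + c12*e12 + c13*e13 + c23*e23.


In Cl(3,0): e_i^2 = 1, e_ie_j = -e_je_i for i != j.
Scalar part = u . v = (-1)*(-2) + 3*(-5) + (-2)*(-5)
= 2 + (-15) + 10 = -3
e12 coeff = (-1)*(-5) - 3*(-2) = 5 - (-6) = 11
e13 coeff = (-1)*(-5) - (-2)*(-2) = 5 - 4 = 1
e23 coeff = 3*(-5) - (-2)*(-5) = -15 - 10 = -25
uv = -3 + 11*e12 + 1*e13 - 25*e23


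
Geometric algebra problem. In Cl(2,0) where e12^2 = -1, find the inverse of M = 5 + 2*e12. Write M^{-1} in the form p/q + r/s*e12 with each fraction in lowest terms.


M = 5 + 2*e12, where e12^2 = -1.
Since M commutes with its reverse ~M = a - b*e12, M * ~M = a^2 - b^2*e12^2 = a^2 + b^2.
So M^{-1} = ~M / (a^2 + b^2) = (a - b*e12)/(a^2 + b^2).
a^2 + b^2 = 25 + 4 = 29
Scalar part = 5/29 = 5/29
Bivector coeff = -2/29 = -2/29
M^{-1} = 5/29 - 2/29*e12


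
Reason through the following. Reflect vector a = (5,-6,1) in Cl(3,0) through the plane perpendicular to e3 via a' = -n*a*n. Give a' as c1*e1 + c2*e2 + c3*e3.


Reflection formula: a' = -n*a*n, with n = e3 (unit vector, n^2 = 1).
For reflection through hyperplane perp to e3:
The component along e3 flips sign, others stay.
a = (5, -6, 1)
a' = (5, -6, -1)
a' = 5*e1 - 6*e2 - 1*e3


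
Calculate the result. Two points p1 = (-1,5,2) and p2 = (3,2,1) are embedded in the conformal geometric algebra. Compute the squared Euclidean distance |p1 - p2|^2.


p1 - p2 = (-4, 3, 1)
|p1 - p2|^2 = (-4)^2 + 3^2 + 1^2
= 16 + 9 + 1
= 26


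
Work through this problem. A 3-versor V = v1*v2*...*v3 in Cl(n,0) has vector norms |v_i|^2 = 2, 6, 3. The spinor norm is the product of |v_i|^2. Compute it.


Spinor norm N(V) = |v1|^2 * |v2|^2 * ... * |v3|^2
= 2 * 6 * 3
Running product: 2, 12, 36
N(V) = 36


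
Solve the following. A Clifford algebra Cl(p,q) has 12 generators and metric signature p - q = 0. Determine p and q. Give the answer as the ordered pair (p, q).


We need p + q = 12 and p - q = 0.
Adding: 2p = 12 + 0 = 12, so p = 6.
Then q = 12 - 6 = 6.
(p, q) = (6, 6)


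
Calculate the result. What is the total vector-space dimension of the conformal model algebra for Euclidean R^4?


The conformal model of R^4 uses Cl(5,1): the 4 Euclidean generators plus two extra orthogonal generators e+ (e+^2 = +1) and e- (e-^2 = -1), from which the null vectors e0, einf are built.
Number of generators m = 4 + 2 = 6.
dim Cl(p,q) = 2^m = 2^6 = 64


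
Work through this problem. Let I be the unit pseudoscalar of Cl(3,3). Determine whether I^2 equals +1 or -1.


The pseudoscalar I = e1...e_n (product of all n generators) of Cl(p,q) satisfies I^2 = (-1)^(q + n(n-1)/2).
p = 3, q = 3, n = p + q = 6
n(n-1)/2 = 6 * 5 / 2 = 15
Exponent = q + n(n-1)/2 = 3 + 15 = 18
I^2 = (-1)^18 = +1


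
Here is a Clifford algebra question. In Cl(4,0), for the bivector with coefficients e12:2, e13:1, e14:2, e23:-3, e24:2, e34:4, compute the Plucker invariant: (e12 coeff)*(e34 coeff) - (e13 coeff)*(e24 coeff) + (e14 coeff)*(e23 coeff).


Plucker relation: af - be + cd
a*f = 2*4 = 8
b*e = 1*2 = 2
c*d = 2*(-3) = -6
af - be + cd = 8 - 2 + (-6)
= 0


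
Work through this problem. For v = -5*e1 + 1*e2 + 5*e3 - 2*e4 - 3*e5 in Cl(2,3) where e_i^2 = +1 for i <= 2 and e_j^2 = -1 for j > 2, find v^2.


v^2 = sum of c_i^2 * e_i^2
Positive signature terms (e_i^2 = +1): (-5)^2 + 1^2 = 26
Negative signature terms (e_j^2 = -1): 5^2 + (-2)^2 + (-3)^2 = 38
v^2 = 26 - 38 = -12


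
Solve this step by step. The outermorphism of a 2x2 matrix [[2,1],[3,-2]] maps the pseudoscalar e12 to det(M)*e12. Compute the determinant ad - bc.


The outermorphism of a linear map f sends e1^e2 to f(e1)^f(e2).
f(e1) = 2*e1 + 3*e2
f(e2) = 1*e1 - 2*e2
f(e1) ^ f(e2) = (2*e1 + 3*e2) ^ (1*e1 - 2*e2)
= 2*(-2)*e12 + 3*1*e21
= (-4 - 3)*e12
= -7*e12
Coefficient = -7


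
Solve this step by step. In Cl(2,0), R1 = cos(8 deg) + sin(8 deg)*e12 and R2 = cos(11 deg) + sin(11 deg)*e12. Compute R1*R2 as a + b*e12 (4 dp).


Same-plane rotors commute and their half-angles add:
R1*R2 = cos(a1 + a2) + sin(a1 + a2)*e12.
a1 + a2 = 8 + 11 = 19 deg
cos(19 deg) = 0.9455
sin(19 deg) = 0.3256
R1*R2 = 0.9455 + 0.3256*e12
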